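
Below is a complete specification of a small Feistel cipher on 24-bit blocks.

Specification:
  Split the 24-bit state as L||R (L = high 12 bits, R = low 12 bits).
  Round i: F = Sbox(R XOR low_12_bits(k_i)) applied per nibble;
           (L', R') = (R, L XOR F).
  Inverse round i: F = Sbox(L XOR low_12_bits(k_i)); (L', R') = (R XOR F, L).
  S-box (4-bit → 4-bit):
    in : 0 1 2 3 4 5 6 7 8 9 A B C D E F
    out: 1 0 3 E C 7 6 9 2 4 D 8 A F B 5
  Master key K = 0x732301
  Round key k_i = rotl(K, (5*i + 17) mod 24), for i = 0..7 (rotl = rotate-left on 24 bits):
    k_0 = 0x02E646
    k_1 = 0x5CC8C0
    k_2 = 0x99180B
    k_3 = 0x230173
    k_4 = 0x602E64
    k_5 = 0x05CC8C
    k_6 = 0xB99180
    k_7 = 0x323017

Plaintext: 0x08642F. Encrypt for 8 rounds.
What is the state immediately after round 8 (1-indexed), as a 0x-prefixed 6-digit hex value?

s_0 = plaintext = 0x08642F
s_1 = Round(s_0, k_0) = 0x42F3E2
s_2 = Round(s_1, k_1) = 0x3E2C1C
s_3 = Round(s_2, k_2) = 0xC1CFEB
s_4 = Round(s_3, k_3) = 0xFEB75E
s_5 = Round(s_4, k_4) = 0x75EB06
s_6 = Round(s_5, k_5) = 0xB06E73
s_7 = Round(s_6, k_6) = 0xE73E58
s_8 = Round(s_7, k_7) = 0xE585B6

0xE585B6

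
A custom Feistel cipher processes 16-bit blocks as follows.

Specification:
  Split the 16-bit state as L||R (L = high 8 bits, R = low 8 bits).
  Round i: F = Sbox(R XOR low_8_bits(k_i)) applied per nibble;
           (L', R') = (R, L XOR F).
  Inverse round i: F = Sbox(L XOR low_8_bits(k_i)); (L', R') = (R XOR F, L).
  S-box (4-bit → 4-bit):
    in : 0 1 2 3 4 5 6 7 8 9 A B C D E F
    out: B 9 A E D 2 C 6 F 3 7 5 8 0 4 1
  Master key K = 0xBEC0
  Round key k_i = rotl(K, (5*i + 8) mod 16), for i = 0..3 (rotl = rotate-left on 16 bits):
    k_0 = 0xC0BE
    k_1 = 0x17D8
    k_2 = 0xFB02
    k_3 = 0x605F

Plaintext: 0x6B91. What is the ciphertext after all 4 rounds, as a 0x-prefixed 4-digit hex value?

s_0 = plaintext = 0x6B91
s_1 = Round(s_0, k_0) = 0x91CA
s_2 = Round(s_1, k_1) = 0xCA0B
s_3 = Round(s_2, k_2) = 0x0B79
s_4 = Round(s_3, k_3) = 0x79A7

0x79A7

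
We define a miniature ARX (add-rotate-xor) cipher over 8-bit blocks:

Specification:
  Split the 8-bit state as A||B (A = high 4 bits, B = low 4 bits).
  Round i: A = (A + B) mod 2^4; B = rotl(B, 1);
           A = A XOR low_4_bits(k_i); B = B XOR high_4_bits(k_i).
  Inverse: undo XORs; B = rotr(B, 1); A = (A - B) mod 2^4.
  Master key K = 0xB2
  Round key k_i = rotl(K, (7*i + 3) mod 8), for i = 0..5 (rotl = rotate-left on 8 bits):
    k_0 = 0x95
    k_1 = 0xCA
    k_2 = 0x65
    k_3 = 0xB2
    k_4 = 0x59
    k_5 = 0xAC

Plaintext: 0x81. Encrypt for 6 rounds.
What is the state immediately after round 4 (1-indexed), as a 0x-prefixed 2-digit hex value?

s_0 = plaintext = 0x81
s_1 = Round(s_0, k_0) = 0xCB
s_2 = Round(s_1, k_1) = 0xDB
s_3 = Round(s_2, k_2) = 0xD1
s_4 = Round(s_3, k_3) = 0xC9
s_5 = Round(s_4, k_4) = 0xC6
s_6 = Round(s_5, k_5) = 0xE6

0xC9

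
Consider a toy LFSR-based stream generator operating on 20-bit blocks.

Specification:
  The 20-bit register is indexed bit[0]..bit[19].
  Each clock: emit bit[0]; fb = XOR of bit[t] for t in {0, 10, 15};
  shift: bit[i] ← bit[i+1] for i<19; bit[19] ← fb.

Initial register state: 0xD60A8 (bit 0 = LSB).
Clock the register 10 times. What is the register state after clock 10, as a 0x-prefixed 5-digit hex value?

reg_0 = 0xD60A8
clock 1: out=0, reg = 0x6B054
clock 2: out=0, reg = 0xB582A
clock 3: out=0, reg = 0x5AC15
clock 4: out=1, reg = 0xAD60A
clock 5: out=0, reg = 0x56B05
clock 6: out=1, reg = 0xAB582
clock 7: out=0, reg = 0x55AC1
clock 8: out=1, reg = 0xAAD60
clock 9: out=0, reg = 0x556B0
clock 10: out=0, reg = 0xAAB58

0xAAB58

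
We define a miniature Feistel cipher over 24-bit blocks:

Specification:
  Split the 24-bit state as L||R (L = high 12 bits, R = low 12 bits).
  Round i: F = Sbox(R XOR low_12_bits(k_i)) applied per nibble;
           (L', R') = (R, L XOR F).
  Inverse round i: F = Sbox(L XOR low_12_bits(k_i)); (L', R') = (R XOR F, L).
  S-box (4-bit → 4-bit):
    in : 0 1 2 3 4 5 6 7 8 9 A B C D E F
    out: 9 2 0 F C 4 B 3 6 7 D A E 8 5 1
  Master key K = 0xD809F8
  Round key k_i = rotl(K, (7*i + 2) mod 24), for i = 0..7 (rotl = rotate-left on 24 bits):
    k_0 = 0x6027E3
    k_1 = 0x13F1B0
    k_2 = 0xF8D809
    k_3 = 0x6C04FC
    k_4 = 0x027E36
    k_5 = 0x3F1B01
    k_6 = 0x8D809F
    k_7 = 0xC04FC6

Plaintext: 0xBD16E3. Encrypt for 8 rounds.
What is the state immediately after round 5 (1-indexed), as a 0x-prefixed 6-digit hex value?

s_0 = plaintext = 0xBD16E3
s_1 = Round(s_0, k_0) = 0x6E3948
s_2 = Round(s_1, k_1) = 0x9480F5
s_3 = Round(s_2, k_2) = 0x0F5F56
s_4 = Round(s_3, k_3) = 0xF56A28
s_5 = Round(s_4, k_4) = 0xA28373
s_6 = Round(s_5, k_5) = 0x373C18
s_7 = Round(s_6, k_6) = 0xC18D10
s_8 = Round(s_7, k_7) = 0xD10C93

0xA28373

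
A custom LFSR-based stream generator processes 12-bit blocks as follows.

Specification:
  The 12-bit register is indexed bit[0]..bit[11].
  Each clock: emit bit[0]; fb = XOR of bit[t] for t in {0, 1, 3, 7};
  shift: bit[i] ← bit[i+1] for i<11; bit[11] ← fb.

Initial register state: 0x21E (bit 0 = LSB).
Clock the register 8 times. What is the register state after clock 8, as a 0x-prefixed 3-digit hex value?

reg_0 = 0x21E
clock 1: out=0, reg = 0x10F
clock 2: out=1, reg = 0x887
clock 3: out=1, reg = 0xC43
clock 4: out=1, reg = 0x621
clock 5: out=1, reg = 0xB10
clock 6: out=0, reg = 0x588
clock 7: out=0, reg = 0x2C4
clock 8: out=0, reg = 0x962

0x962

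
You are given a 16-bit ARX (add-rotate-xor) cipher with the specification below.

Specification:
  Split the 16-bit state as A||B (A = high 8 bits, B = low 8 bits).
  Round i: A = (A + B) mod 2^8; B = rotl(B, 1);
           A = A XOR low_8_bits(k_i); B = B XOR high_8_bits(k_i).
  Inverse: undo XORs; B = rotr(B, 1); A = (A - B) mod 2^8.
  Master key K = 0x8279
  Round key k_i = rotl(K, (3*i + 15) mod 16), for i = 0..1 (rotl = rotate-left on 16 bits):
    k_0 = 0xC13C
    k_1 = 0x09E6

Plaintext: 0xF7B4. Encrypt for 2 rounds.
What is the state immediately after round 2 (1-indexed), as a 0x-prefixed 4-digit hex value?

0xD958

s_0 = plaintext = 0xF7B4
s_1 = Round(s_0, k_0) = 0x97A8
s_2 = Round(s_1, k_1) = 0xD958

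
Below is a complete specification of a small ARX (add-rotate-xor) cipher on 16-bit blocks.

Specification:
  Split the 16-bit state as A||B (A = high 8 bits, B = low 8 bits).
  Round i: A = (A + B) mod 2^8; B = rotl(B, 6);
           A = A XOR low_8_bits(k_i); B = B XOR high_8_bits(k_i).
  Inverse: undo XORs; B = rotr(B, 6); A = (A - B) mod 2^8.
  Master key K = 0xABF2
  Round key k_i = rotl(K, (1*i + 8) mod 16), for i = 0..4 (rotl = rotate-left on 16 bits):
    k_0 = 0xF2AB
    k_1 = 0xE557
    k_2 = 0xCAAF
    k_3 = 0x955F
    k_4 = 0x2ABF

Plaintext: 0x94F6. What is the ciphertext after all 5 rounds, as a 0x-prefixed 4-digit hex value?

0x153B

s_0 = plaintext = 0x94F6
s_1 = Round(s_0, k_0) = 0x214F
s_2 = Round(s_1, k_1) = 0x2736
s_3 = Round(s_2, k_2) = 0xF247
s_4 = Round(s_3, k_3) = 0x6644
s_5 = Round(s_4, k_4) = 0x153B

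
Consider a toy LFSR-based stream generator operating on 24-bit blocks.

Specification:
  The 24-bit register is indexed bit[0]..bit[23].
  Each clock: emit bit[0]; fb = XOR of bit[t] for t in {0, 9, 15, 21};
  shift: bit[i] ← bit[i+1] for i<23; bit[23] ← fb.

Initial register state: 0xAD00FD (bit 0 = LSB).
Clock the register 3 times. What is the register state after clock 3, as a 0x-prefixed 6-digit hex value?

reg_0 = 0xAD00FD
clock 1: out=1, reg = 0x56807E
clock 2: out=0, reg = 0xAB403F
clock 3: out=1, reg = 0x55A01F

0x55A01F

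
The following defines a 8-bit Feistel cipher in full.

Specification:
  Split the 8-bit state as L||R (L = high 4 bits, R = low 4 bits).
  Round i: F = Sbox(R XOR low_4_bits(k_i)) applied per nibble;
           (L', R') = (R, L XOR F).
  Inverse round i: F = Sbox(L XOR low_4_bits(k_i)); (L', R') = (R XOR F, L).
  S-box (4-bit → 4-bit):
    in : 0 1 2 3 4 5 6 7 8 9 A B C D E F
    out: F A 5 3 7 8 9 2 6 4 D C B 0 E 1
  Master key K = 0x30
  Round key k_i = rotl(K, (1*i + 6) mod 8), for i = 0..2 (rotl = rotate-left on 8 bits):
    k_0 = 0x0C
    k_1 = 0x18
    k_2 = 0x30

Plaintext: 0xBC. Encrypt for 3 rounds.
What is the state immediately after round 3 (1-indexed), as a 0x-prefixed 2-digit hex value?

s_0 = plaintext = 0xBC
s_1 = Round(s_0, k_0) = 0xC4
s_2 = Round(s_1, k_1) = 0x47
s_3 = Round(s_2, k_2) = 0x76

0x76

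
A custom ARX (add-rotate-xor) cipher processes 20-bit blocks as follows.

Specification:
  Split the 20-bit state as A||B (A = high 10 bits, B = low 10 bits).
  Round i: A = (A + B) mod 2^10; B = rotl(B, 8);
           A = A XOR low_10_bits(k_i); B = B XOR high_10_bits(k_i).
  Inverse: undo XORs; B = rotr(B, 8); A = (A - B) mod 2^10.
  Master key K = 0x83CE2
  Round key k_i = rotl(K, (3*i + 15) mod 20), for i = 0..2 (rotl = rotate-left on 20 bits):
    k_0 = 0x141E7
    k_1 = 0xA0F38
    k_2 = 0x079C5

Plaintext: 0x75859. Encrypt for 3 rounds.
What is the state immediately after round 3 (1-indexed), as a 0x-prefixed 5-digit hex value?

0xB362A

s_0 = plaintext = 0x75859
s_1 = Round(s_0, k_0) = 0xF2146
s_2 = Round(s_1, k_1) = 0x8D8D2
s_3 = Round(s_2, k_2) = 0xB362A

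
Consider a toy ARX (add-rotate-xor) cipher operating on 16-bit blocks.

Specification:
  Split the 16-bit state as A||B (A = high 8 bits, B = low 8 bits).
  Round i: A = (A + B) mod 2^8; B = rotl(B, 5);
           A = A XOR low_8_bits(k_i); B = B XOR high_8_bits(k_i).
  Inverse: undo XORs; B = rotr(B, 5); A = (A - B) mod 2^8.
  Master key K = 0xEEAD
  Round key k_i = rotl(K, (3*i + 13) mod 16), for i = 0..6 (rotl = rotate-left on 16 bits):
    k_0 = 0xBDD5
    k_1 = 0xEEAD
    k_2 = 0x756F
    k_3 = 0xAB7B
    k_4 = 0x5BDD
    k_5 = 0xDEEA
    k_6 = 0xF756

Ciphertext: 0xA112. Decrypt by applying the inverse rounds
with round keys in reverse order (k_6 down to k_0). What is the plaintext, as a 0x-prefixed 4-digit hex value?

s_0 = ciphertext = 0xA112
s_1 = InvRound(s_0, k_6) = 0xC82F
s_2 = InvRound(s_1, k_5) = 0x938F
s_3 = InvRound(s_2, k_4) = 0xA8A6
s_4 = InvRound(s_3, k_3) = 0x6B68
s_5 = InvRound(s_4, k_2) = 0x1CE8
s_6 = InvRound(s_5, k_1) = 0x8130
s_7 = InvRound(s_6, k_0) = 0xE86C

0xE86C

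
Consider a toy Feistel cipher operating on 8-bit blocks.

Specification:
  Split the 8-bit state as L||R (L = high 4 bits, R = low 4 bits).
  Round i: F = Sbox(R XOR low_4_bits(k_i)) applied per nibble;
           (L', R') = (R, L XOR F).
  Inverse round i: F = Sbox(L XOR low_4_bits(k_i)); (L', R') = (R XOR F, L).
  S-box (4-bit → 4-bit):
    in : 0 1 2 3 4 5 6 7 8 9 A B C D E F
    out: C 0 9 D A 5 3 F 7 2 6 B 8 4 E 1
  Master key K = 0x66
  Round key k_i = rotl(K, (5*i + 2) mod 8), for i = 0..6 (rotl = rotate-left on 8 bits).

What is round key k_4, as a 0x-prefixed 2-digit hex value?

0x99

K = 0x66
k_0 = rotl(K, (5*0+2) mod 8) = rotl(K, 2) = 0x99
k_1 = rotl(K, (5*1+2) mod 8) = rotl(K, 7) = 0x33
k_2 = rotl(K, (5*2+2) mod 8) = rotl(K, 4) = 0x66
k_3 = rotl(K, (5*3+2) mod 8) = rotl(K, 1) = 0xCC
k_4 = rotl(K, (5*4+2) mod 8) = rotl(K, 6) = 0x99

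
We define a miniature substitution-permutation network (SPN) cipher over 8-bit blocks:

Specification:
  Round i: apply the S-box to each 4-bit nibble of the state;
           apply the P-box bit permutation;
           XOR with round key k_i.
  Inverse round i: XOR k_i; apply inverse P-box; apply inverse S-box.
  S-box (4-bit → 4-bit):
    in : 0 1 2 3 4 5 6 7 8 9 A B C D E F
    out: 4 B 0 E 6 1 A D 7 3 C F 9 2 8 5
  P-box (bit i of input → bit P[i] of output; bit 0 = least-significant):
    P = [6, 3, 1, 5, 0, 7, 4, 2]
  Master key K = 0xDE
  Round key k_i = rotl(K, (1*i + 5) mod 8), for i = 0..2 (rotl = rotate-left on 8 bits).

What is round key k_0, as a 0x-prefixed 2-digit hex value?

0xDB

K = 0xDE
k_0 = rotl(K, (1*0+5) mod 8) = rotl(K, 5) = 0xDB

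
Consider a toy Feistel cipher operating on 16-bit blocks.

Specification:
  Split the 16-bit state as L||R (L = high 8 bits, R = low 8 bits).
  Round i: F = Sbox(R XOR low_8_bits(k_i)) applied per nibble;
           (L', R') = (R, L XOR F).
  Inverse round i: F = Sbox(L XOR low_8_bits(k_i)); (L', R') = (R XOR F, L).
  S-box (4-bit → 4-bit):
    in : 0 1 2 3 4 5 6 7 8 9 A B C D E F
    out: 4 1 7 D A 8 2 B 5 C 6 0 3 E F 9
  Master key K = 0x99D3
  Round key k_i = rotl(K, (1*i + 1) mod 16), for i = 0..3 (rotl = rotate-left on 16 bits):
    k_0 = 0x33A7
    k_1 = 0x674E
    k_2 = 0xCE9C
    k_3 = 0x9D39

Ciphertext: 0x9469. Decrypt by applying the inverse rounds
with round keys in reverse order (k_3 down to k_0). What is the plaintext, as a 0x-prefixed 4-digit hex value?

0x5611

s_0 = ciphertext = 0x9469
s_1 = InvRound(s_0, k_3) = 0x0794
s_2 = InvRound(s_1, k_2) = 0x5407
s_3 = InvRound(s_2, k_1) = 0x1154
s_4 = InvRound(s_3, k_0) = 0x5611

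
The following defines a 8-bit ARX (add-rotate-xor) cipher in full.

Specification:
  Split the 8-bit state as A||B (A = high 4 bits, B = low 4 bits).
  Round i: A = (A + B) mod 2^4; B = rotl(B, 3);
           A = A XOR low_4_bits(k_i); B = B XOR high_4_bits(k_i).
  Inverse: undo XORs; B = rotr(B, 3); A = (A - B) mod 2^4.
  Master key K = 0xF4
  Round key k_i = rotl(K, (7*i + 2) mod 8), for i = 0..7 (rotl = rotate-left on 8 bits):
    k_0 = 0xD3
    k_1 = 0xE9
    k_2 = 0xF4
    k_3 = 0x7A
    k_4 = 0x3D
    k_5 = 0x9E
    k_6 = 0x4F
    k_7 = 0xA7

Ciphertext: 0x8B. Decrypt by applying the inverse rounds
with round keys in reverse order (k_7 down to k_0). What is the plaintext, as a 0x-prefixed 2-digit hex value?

s_0 = ciphertext = 0x8B
s_1 = InvRound(s_0, k_7) = 0xD2
s_2 = InvRound(s_1, k_6) = 0x6C
s_3 = InvRound(s_2, k_5) = 0xEA
s_4 = InvRound(s_3, k_4) = 0x03
s_5 = InvRound(s_4, k_3) = 0x28
s_6 = InvRound(s_5, k_2) = 0x8E
s_7 = InvRound(s_6, k_1) = 0x10
s_8 = InvRound(s_7, k_0) = 0x7B

0x7B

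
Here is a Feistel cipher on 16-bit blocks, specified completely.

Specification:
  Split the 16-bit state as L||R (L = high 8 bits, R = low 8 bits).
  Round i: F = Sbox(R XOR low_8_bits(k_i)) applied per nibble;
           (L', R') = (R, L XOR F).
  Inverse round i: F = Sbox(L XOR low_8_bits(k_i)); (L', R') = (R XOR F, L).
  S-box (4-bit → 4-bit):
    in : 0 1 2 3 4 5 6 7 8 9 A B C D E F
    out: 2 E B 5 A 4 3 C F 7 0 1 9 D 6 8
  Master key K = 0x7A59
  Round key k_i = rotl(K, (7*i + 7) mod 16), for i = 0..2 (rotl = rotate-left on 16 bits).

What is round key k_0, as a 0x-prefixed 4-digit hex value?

0x2CBD

K = 0x7A59
k_0 = rotl(K, (7*0+7) mod 16) = rotl(K, 7) = 0x2CBD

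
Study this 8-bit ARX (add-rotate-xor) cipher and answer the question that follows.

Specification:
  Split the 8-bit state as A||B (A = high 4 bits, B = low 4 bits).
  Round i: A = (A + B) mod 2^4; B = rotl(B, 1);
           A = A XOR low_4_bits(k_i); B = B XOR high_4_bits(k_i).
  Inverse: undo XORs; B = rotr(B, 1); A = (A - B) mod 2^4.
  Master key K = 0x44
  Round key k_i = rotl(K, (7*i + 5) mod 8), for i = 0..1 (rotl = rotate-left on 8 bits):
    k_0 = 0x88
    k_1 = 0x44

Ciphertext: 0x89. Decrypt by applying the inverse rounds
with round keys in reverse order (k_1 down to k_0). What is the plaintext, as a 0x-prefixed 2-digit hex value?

s_0 = ciphertext = 0x89
s_1 = InvRound(s_0, k_1) = 0xEE
s_2 = InvRound(s_1, k_0) = 0x33

0x33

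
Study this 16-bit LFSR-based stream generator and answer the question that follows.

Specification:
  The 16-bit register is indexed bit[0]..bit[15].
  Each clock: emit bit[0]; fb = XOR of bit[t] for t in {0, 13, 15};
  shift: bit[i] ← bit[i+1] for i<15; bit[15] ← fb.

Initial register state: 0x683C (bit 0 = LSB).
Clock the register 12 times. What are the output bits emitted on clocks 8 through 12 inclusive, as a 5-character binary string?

00001

reg_0 = 0x683C
clock 1: out=0, reg = 0xB41E
clock 2: out=0, reg = 0x5A0F
clock 3: out=1, reg = 0xAD07
clock 4: out=1, reg = 0xD683
clock 5: out=1, reg = 0x6B41
clock 6: out=1, reg = 0x35A0
clock 7: out=0, reg = 0x9AD0
clock 8: out=0, reg = 0xCD68
clock 9: out=0, reg = 0xE6B4
clock 10: out=0, reg = 0x735A
clock 11: out=0, reg = 0xB9AD
clock 12: out=1, reg = 0xDCD6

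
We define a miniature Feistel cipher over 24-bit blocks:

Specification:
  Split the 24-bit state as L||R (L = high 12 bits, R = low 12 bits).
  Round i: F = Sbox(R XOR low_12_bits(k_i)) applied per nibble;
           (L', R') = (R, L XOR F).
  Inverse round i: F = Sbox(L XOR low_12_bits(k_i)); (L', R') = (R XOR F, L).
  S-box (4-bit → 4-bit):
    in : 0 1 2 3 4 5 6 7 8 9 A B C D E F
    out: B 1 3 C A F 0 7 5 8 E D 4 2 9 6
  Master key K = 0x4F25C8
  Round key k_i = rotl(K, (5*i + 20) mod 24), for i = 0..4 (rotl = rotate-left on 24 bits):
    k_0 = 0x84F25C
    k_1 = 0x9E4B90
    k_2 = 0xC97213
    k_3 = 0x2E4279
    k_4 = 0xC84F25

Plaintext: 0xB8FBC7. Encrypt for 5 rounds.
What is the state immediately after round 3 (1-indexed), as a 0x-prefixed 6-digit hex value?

s_0 = plaintext = 0xB8FBC7
s_1 = Round(s_0, k_0) = 0xBC7302
s_2 = Round(s_1, k_1) = 0x302E44
s_3 = Round(s_2, k_2) = 0xE447F5
s_4 = Round(s_3, k_3) = 0x7F5110
s_5 = Round(s_4, k_4) = 0x110E3A

0xE447F5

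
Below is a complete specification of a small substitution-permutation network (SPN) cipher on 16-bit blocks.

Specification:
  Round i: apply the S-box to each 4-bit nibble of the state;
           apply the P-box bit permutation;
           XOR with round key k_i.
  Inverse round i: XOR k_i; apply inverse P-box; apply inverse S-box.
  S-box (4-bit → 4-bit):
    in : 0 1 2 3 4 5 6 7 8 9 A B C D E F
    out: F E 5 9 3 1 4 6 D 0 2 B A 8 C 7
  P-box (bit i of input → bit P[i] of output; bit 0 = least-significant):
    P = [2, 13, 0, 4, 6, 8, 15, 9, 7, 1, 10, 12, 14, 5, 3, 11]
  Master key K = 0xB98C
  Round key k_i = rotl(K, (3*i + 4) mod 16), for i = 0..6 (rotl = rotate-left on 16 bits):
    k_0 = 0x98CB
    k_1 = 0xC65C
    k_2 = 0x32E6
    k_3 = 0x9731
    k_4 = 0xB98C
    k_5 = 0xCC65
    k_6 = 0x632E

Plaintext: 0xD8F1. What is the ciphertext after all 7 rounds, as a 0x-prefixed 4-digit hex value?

0xF821

s_0 = plaintext = 0xD8F1
s_1 = Round(s_0, k_0) = 0x251A
s_2 = Round(s_1, k_1) = 0x25D4
s_3 = Round(s_2, k_2) = 0x506A
s_4 = Round(s_3, k_3) = 0x63B3
s_5 = Round(s_4, k_4) = 0xAA50
s_6 = Round(s_5, k_5) = 0xEC12
s_7 = Round(s_6, k_6) = 0xF821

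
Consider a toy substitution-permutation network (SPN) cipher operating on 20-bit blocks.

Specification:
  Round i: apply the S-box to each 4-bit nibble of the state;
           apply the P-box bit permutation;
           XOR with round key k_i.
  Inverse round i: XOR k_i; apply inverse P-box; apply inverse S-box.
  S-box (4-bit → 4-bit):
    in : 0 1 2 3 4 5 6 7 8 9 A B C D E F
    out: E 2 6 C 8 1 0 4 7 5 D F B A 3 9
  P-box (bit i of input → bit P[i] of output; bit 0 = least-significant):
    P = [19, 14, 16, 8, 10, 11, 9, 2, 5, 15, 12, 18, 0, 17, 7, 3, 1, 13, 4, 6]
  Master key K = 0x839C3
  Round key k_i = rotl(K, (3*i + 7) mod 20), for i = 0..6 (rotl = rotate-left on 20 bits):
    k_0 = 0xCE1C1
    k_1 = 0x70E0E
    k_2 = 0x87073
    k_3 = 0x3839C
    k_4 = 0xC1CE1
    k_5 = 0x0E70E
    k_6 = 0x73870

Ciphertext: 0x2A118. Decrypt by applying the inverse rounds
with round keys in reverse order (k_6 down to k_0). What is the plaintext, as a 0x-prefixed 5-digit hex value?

s_0 = ciphertext = 0x2A118
s_1 = InvRound(s_0, k_6) = 0x44B13
s_2 = InvRound(s_1, k_5) = 0x2FDC6
s_3 = InvRound(s_2, k_4) = 0xEEC4C
s_4 = InvRound(s_3, k_3) = 0x0748B
s_5 = InvRound(s_4, k_2) = 0x33555
s_6 = InvRound(s_5, k_1) = 0xBF324
s_7 = InvRound(s_6, k_0) = 0x48A37

0x48A37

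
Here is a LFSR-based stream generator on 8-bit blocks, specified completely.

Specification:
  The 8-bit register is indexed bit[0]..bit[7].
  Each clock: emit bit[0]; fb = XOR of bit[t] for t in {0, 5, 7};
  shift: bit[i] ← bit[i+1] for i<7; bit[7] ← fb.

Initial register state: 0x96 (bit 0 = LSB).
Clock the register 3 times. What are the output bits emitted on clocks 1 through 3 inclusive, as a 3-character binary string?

reg_0 = 0x96
clock 1: out=0, reg = 0xCB
clock 2: out=1, reg = 0x65
clock 3: out=1, reg = 0x32

011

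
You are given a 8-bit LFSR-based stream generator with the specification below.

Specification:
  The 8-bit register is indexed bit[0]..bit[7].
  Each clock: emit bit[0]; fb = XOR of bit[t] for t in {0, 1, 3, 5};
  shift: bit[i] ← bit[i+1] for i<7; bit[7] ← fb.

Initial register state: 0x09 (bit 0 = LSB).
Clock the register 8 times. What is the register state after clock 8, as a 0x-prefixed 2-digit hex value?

0xEC

reg_0 = 0x09
clock 1: out=1, reg = 0x04
clock 2: out=0, reg = 0x02
clock 3: out=0, reg = 0x81
clock 4: out=1, reg = 0xC0
clock 5: out=0, reg = 0x60
clock 6: out=0, reg = 0xB0
clock 7: out=0, reg = 0xD8
clock 8: out=0, reg = 0xEC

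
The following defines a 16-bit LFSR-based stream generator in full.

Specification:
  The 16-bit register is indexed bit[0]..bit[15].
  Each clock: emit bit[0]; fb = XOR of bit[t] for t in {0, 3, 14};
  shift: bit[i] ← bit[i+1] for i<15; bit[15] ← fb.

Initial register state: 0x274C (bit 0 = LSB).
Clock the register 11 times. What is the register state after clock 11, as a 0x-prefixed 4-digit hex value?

0xE424

reg_0 = 0x274C
clock 1: out=0, reg = 0x93A6
clock 2: out=0, reg = 0x49D3
clock 3: out=1, reg = 0x24E9
clock 4: out=1, reg = 0x1274
clock 5: out=0, reg = 0x093A
clock 6: out=0, reg = 0x849D
clock 7: out=1, reg = 0x424E
clock 8: out=0, reg = 0x2127
clock 9: out=1, reg = 0x9093
clock 10: out=1, reg = 0xC849
clock 11: out=1, reg = 0xE424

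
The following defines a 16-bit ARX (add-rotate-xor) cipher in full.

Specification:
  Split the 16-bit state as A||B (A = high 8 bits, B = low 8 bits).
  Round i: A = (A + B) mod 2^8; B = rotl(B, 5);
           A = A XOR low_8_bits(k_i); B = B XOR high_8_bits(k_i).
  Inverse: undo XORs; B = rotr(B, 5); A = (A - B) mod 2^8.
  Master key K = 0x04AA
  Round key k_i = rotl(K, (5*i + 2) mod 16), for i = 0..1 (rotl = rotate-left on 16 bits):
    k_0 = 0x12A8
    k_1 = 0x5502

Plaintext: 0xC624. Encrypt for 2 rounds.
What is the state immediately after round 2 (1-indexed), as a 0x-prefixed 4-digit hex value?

s_0 = plaintext = 0xC624
s_1 = Round(s_0, k_0) = 0x4296
s_2 = Round(s_1, k_1) = 0xDA87

0xDA87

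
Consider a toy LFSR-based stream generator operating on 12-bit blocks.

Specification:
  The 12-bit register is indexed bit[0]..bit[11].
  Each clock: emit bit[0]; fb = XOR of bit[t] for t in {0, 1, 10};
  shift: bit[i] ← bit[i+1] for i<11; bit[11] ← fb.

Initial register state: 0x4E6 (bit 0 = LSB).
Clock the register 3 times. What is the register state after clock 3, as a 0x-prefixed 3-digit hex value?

0x89C

reg_0 = 0x4E6
clock 1: out=0, reg = 0x273
clock 2: out=1, reg = 0x139
clock 3: out=1, reg = 0x89C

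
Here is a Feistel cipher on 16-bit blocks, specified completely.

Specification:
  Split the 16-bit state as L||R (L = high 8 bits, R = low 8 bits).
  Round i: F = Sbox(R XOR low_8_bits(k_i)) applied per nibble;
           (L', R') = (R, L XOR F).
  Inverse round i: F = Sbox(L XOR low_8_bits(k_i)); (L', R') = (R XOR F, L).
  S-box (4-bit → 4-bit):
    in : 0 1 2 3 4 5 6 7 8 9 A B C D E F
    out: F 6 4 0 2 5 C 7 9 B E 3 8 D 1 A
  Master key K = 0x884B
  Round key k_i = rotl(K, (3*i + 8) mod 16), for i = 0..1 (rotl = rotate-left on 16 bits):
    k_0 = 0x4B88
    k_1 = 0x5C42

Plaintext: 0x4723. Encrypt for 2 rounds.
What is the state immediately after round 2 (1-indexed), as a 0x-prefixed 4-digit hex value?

s_0 = plaintext = 0x4723
s_1 = Round(s_0, k_0) = 0x23A4
s_2 = Round(s_1, k_1) = 0xA43F

0xA43F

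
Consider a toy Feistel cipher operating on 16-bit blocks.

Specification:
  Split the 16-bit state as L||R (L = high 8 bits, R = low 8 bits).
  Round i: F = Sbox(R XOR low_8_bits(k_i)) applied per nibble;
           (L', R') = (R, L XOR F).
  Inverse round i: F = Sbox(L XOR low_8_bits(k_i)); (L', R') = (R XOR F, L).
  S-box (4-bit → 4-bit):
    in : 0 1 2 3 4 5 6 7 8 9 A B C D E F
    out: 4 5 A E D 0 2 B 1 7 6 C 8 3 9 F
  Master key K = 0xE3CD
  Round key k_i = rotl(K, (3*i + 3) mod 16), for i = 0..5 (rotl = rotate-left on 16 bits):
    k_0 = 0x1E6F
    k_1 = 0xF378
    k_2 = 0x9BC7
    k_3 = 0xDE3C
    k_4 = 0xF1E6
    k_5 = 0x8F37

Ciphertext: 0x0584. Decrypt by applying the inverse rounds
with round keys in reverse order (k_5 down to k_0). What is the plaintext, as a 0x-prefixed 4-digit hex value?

0x1B6C

s_0 = ciphertext = 0x0584
s_1 = InvRound(s_0, k_5) = 0x6E05
s_2 = InvRound(s_1, k_4) = 0x146E
s_3 = InvRound(s_2, k_3) = 0xCF14
s_4 = InvRound(s_3, k_2) = 0x55CF
s_5 = InvRound(s_4, k_1) = 0x6C55
s_6 = InvRound(s_5, k_0) = 0x1B6C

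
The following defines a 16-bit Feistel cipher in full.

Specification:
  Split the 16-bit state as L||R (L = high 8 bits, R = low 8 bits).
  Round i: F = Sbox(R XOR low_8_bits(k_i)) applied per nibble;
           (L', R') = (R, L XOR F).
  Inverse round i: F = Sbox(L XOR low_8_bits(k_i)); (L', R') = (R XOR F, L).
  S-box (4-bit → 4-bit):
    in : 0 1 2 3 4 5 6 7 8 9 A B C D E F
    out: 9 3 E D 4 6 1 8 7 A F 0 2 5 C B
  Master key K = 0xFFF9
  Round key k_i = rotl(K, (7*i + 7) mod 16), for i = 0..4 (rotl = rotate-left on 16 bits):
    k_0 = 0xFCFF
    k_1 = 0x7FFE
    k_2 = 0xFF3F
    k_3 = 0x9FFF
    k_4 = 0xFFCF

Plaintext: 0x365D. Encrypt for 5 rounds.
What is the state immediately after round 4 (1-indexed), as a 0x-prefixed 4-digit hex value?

s_0 = plaintext = 0x365D
s_1 = Round(s_0, k_0) = 0x5DC8
s_2 = Round(s_1, k_1) = 0xC88C
s_3 = Round(s_2, k_2) = 0x8CC5
s_4 = Round(s_3, k_3) = 0xC553
s_5 = Round(s_4, k_4) = 0x5367

0xC553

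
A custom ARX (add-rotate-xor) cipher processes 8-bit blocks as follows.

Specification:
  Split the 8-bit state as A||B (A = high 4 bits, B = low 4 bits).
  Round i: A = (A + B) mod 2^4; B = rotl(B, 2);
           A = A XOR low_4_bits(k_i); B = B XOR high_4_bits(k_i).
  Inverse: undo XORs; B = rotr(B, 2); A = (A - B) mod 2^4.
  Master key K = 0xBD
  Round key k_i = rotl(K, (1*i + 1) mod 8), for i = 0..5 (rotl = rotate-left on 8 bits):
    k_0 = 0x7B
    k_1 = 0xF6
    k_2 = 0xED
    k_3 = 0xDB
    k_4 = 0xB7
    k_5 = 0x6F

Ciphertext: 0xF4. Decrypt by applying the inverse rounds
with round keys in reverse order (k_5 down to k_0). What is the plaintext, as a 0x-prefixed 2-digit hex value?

s_0 = ciphertext = 0xF4
s_1 = InvRound(s_0, k_5) = 0x88
s_2 = InvRound(s_1, k_4) = 0x3C
s_3 = InvRound(s_2, k_3) = 0x44
s_4 = InvRound(s_3, k_2) = 0xFA
s_5 = InvRound(s_4, k_1) = 0x45
s_6 = InvRound(s_5, k_0) = 0x78

0x78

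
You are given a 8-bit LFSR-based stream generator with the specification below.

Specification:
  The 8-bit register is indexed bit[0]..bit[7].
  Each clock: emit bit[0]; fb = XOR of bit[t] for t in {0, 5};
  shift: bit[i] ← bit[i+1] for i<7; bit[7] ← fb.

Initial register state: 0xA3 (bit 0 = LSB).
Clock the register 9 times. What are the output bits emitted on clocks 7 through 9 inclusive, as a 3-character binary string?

reg_0 = 0xA3
clock 1: out=1, reg = 0x51
clock 2: out=1, reg = 0xA8
clock 3: out=0, reg = 0xD4
clock 4: out=0, reg = 0x6A
clock 5: out=0, reg = 0xB5
clock 6: out=1, reg = 0x5A
clock 7: out=0, reg = 0x2D
clock 8: out=1, reg = 0x16
clock 9: out=0, reg = 0x0B

010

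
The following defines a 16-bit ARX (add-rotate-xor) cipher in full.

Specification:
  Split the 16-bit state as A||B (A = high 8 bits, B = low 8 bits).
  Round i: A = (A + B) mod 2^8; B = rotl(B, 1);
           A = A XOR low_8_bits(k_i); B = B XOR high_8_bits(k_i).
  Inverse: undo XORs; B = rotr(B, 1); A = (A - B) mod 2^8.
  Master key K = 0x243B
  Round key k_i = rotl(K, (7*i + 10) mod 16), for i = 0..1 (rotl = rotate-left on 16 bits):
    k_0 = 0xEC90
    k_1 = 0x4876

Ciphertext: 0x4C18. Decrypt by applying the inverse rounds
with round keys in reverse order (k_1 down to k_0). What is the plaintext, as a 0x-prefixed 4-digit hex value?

s_0 = ciphertext = 0x4C18
s_1 = InvRound(s_0, k_1) = 0x1228
s_2 = InvRound(s_1, k_0) = 0x2062

0x2062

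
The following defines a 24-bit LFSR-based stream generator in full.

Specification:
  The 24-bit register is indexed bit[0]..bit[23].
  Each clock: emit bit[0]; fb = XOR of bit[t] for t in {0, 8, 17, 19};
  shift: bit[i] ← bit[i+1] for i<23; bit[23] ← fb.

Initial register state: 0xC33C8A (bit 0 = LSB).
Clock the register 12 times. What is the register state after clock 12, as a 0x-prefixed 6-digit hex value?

reg_0 = 0xC33C8A
clock 1: out=0, reg = 0xE19E45
clock 2: out=1, reg = 0xF0CF22
clock 3: out=0, reg = 0xF86791
clock 4: out=1, reg = 0xFC33C8
clock 5: out=0, reg = 0x7E19E4
clock 6: out=0, reg = 0xBF0CF2
clock 7: out=0, reg = 0x5F8679
clock 8: out=1, reg = 0xAFC33C
clock 9: out=0, reg = 0xD7E19E
clock 10: out=0, reg = 0x6BF0CF
clock 11: out=1, reg = 0xB5F867
clock 12: out=1, reg = 0xDAFC33

0xDAFC33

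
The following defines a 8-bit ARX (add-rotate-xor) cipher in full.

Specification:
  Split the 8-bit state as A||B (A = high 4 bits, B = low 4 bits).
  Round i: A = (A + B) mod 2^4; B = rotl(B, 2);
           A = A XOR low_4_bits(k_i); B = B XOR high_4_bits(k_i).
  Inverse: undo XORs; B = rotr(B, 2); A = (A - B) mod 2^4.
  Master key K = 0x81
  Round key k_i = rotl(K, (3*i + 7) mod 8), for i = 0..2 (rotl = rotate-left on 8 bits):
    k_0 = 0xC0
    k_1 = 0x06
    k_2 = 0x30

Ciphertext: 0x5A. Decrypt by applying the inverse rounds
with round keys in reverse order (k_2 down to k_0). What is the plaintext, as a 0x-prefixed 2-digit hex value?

0xB5

s_0 = ciphertext = 0x5A
s_1 = InvRound(s_0, k_2) = 0xF6
s_2 = InvRound(s_1, k_1) = 0x09
s_3 = InvRound(s_2, k_0) = 0xB5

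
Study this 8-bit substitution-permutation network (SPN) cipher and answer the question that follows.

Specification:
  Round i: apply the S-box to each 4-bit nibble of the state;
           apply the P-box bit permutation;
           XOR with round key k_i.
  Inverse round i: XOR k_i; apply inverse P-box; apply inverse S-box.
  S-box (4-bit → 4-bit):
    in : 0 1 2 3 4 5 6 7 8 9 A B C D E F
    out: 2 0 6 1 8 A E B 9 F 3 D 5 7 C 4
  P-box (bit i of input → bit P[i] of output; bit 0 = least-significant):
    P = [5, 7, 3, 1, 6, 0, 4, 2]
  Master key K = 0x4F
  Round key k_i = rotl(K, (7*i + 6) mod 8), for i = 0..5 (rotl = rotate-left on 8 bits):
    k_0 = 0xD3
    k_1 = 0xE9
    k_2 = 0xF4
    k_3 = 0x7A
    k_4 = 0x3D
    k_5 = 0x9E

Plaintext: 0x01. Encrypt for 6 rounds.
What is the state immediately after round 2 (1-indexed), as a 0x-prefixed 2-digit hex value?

0x30

s_0 = plaintext = 0x01
s_1 = Round(s_0, k_0) = 0xD2
s_2 = Round(s_1, k_1) = 0x30
s_3 = Round(s_2, k_2) = 0x34
s_4 = Round(s_3, k_3) = 0x38
s_5 = Round(s_4, k_4) = 0x5F
s_6 = Round(s_5, k_5) = 0x93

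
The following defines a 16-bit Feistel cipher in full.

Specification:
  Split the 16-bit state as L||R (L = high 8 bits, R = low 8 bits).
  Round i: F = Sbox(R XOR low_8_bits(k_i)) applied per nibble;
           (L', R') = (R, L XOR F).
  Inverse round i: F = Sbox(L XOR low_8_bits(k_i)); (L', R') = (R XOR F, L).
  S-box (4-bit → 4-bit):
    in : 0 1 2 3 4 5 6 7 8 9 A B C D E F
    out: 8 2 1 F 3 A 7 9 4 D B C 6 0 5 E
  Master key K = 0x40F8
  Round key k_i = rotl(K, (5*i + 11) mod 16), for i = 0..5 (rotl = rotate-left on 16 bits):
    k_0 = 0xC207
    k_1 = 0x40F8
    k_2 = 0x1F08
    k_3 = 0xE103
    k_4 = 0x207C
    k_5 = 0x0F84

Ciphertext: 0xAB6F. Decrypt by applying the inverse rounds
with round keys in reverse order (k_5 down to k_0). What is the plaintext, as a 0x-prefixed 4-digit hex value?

0x5BDA

s_0 = ciphertext = 0xAB6F
s_1 = InvRound(s_0, k_5) = 0x71AB
s_2 = InvRound(s_1, k_4) = 0x2B71
s_3 = InvRound(s_2, k_3) = 0x652B
s_4 = InvRound(s_3, k_2) = 0x5B65
s_5 = InvRound(s_4, k_1) = 0xDA5B
s_6 = InvRound(s_5, k_0) = 0x5BDA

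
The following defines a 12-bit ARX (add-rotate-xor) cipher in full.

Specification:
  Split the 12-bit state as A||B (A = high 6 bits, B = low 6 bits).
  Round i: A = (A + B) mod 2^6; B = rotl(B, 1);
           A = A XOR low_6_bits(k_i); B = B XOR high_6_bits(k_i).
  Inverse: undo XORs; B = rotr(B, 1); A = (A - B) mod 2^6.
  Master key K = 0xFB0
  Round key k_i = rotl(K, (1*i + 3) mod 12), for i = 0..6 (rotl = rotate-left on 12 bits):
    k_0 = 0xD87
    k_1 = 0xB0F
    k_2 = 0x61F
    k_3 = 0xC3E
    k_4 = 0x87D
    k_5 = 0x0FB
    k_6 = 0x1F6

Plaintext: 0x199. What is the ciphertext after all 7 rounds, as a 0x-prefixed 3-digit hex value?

s_0 = plaintext = 0x199
s_1 = Round(s_0, k_0) = 0x604
s_2 = Round(s_1, k_1) = 0x4E4
s_3 = Round(s_2, k_2) = 0xA11
s_4 = Round(s_3, k_3) = 0x1D2
s_5 = Round(s_4, k_4) = 0x905
s_6 = Round(s_5, k_5) = 0x489
s_7 = Round(s_6, k_6) = 0xB55

0xB55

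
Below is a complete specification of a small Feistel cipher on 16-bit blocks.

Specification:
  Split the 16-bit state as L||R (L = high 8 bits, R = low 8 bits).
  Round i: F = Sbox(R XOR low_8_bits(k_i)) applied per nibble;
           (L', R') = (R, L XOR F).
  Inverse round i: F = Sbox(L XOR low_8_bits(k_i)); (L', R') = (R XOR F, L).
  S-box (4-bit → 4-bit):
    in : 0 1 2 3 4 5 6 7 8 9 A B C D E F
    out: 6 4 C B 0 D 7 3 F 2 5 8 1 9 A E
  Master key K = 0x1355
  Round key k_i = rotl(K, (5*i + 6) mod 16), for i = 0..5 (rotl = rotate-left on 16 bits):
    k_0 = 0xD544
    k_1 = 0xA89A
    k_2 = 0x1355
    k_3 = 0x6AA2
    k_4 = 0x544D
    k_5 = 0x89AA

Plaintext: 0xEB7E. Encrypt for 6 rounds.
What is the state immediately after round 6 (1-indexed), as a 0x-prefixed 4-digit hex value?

s_0 = plaintext = 0xEB7E
s_1 = Round(s_0, k_0) = 0x7E5E
s_2 = Round(s_1, k_1) = 0x5E6E
s_3 = Round(s_2, k_2) = 0x6EE6
s_4 = Round(s_3, k_3) = 0xE66E
s_5 = Round(s_4, k_4) = 0x6E2D
s_6 = Round(s_5, k_5) = 0x2D9D

0x2D9D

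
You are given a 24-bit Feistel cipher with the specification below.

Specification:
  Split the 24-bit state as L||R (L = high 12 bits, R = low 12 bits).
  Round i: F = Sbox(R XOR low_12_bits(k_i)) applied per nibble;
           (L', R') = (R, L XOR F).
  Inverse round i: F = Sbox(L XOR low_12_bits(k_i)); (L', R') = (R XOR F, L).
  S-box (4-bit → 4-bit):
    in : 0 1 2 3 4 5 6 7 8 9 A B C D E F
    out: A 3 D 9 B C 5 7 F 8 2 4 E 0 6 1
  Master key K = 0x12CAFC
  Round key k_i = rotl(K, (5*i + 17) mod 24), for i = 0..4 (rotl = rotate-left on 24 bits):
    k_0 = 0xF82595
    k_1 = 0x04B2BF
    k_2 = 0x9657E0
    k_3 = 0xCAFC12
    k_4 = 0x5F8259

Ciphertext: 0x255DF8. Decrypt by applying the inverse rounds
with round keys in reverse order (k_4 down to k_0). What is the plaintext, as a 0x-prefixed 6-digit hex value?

0x11235F

s_0 = ciphertext = 0x255DF8
s_1 = InvRound(s_0, k_4) = 0x756255
s_2 = InvRound(s_1, k_3) = 0x6EE756
s_3 = InvRound(s_2, k_2) = 0x4F06EE
s_4 = InvRound(s_3, k_1) = 0x35F4F0
s_5 = InvRound(s_4, k_0) = 0x11235F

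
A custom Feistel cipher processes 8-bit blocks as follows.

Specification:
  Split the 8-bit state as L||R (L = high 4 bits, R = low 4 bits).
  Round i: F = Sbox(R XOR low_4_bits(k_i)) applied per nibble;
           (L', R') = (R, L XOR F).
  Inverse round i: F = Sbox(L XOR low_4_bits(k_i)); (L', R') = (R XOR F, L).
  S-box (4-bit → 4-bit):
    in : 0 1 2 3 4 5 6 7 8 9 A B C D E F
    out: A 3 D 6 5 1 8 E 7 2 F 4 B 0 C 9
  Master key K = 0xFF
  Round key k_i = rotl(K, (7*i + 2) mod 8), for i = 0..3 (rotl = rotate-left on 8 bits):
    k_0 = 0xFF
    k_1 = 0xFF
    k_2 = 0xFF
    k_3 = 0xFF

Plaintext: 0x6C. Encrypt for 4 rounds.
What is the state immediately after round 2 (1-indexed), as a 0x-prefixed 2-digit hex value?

0x05

s_0 = plaintext = 0x6C
s_1 = Round(s_0, k_0) = 0xC0
s_2 = Round(s_1, k_1) = 0x05
s_3 = Round(s_2, k_2) = 0x5F
s_4 = Round(s_3, k_3) = 0xFF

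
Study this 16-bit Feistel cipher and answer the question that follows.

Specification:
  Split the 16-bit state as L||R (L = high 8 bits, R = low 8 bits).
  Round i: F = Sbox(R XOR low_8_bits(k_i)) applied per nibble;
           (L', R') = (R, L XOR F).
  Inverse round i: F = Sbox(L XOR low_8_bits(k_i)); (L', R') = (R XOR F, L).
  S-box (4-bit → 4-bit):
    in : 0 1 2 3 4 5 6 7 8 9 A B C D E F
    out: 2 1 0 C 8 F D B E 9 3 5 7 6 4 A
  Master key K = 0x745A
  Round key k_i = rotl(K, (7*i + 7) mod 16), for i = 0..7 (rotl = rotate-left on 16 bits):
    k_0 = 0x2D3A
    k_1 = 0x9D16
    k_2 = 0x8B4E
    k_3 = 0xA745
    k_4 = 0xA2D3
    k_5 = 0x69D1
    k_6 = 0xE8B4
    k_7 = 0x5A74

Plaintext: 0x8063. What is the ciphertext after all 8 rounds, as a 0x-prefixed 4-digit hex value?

s_0 = plaintext = 0x8063
s_1 = Round(s_0, k_0) = 0x6379
s_2 = Round(s_1, k_1) = 0x79B9
s_3 = Round(s_2, k_2) = 0xB9D2
s_4 = Round(s_3, k_3) = 0xD222
s_5 = Round(s_4, k_4) = 0x2273
s_6 = Round(s_5, k_5) = 0x7312
s_7 = Round(s_6, k_6) = 0x124E
s_8 = Round(s_7, k_7) = 0x4ED1

0x4ED1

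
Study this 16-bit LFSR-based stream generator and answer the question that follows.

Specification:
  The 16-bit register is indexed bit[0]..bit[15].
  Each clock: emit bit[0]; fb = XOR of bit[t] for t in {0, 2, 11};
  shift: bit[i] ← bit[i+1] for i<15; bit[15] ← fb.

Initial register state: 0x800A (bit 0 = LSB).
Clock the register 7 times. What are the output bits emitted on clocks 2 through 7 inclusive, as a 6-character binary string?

101000

reg_0 = 0x800A
clock 1: out=0, reg = 0x4005
clock 2: out=1, reg = 0x2002
clock 3: out=0, reg = 0x1001
clock 4: out=1, reg = 0x8800
clock 5: out=0, reg = 0xC400
clock 6: out=0, reg = 0x6200
clock 7: out=0, reg = 0x3100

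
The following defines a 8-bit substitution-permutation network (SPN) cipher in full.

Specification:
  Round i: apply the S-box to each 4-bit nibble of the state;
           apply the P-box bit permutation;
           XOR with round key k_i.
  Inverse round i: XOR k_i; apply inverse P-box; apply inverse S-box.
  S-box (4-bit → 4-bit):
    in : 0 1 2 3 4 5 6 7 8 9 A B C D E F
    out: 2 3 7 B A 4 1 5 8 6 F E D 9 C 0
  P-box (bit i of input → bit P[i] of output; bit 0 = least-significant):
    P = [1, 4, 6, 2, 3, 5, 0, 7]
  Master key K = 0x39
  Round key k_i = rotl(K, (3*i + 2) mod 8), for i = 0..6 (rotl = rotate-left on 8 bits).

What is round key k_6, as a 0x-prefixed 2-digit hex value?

0x93

K = 0x39
k_0 = rotl(K, (3*0+2) mod 8) = rotl(K, 2) = 0xE4
k_1 = rotl(K, (3*1+2) mod 8) = rotl(K, 5) = 0x27
k_2 = rotl(K, (3*2+2) mod 8) = rotl(K, 0) = 0x39
k_3 = rotl(K, (3*3+2) mod 8) = rotl(K, 3) = 0xC9
k_4 = rotl(K, (3*4+2) mod 8) = rotl(K, 6) = 0x4E
k_5 = rotl(K, (3*5+2) mod 8) = rotl(K, 1) = 0x72
k_6 = rotl(K, (3*6+2) mod 8) = rotl(K, 4) = 0x93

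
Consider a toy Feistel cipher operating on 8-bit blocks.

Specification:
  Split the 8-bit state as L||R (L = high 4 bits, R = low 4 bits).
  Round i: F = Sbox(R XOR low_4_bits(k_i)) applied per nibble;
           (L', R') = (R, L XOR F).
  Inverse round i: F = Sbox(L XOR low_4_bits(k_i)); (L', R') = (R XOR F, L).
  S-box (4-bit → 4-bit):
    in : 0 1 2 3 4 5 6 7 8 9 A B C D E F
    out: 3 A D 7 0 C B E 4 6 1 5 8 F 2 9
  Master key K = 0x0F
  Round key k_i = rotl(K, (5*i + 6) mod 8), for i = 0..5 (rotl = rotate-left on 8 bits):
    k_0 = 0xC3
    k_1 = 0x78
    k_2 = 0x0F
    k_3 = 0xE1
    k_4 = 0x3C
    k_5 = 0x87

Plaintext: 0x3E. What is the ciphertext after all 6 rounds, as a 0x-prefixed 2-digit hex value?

0xE6

s_0 = plaintext = 0x3E
s_1 = Round(s_0, k_0) = 0xEC
s_2 = Round(s_1, k_1) = 0xCE
s_3 = Round(s_2, k_2) = 0xE6
s_4 = Round(s_3, k_3) = 0x60
s_5 = Round(s_4, k_4) = 0x0E
s_6 = Round(s_5, k_5) = 0xE6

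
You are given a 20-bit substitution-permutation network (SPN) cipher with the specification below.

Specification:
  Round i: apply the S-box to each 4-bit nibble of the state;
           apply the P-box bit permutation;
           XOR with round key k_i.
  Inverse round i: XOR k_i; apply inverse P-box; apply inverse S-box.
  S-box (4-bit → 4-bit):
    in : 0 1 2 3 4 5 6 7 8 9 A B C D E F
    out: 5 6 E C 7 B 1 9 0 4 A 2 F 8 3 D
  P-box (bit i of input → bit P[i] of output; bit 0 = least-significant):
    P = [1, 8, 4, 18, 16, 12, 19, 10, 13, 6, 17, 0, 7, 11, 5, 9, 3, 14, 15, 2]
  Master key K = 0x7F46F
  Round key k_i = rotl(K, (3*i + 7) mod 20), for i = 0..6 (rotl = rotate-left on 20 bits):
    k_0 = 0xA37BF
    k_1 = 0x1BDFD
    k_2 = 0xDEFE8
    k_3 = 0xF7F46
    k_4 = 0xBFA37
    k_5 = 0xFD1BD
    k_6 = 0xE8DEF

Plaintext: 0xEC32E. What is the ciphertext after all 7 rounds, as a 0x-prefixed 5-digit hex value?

s_0 = plaintext = 0xEC32E
s_1 = Round(s_0, k_0) = 0x06814
s_2 = Round(s_1, k_1) = 0x92C67
s_3 = Round(s_2, k_2) = 0xA458B
s_4 = Round(s_3, k_3) = 0xF16A3
s_5 = Round(s_4, k_4) = 0xF460B
s_6 = Round(s_5, k_5) = 0x67811
s_7 = Round(s_6, k_6) = 0x69E77

0x69E77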